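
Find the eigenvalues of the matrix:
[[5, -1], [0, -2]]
λ = -2 and λ = 5

Characteristic equation: det(A - λI) = 0
λ² - (trace)λ + (det) = 0
λ² - (3)λ + (-10) = 0
λ² - 3λ - 10 = 0
Solving: λ = -2, 5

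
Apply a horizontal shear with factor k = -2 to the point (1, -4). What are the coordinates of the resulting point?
(9, -4)

Shear matrix for horizontal shear with factor k = -2:
[[1, -2], [0, 1]]
Result: (1, -4) → (9, -4)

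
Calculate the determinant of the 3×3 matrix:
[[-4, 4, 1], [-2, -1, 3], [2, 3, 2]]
80

Expansion along first row:
det = -4·det([[-1,3],[3,2]]) - 4·det([[-2,3],[2,2]]) + 1·det([[-2,-1],[2,3]])
    = -4·(-1·2 - 3·3) - 4·(-2·2 - 3·2) + 1·(-2·3 - -1·2)
    = -4·-11 - 4·-10 + 1·-4
    = 44 + 40 + -4 = 80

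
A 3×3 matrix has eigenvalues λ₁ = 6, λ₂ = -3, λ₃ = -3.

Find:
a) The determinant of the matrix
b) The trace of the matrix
det = 54, trace = 0

Two standard eigenvalue identities:
- det(A) equals the product of the eigenvalues (counted with multiplicity).
- trace(A) equals the sum of the eigenvalues.
det(A) = (6)*(-3)*(-3) = 54.
trace(A) = 6 - 3 - 3 = 0.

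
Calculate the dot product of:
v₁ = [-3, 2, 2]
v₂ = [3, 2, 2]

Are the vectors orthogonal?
-1, No

The dot product is the sum of products of corresponding components.
v₁·v₂ = (-3)*(3) + (2)*(2) + (2)*(2) = -9 + 4 + 4 = -1.
Two vectors are orthogonal iff their dot product is 0; here the dot product is -1, so the vectors are not orthogonal.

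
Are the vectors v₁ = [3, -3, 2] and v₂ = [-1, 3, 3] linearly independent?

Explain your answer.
Yes, linearly independent

Two vectors are linearly dependent iff one is a scalar multiple of the other.
No single scalar k satisfies v₂ = k·v₁ (the ratios of corresponding entries disagree), so v₁ and v₂ are linearly independent.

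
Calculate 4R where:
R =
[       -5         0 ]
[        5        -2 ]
4R =
[      -20         0 ]
[       20        -8 ]

Scalar multiplication is elementwise: (4R)[i][j] = 4 * R[i][j].
  (4R)[0][0] = 4 * (-5) = -20
  (4R)[0][1] = 4 * (0) = 0
  (4R)[1][0] = 4 * (5) = 20
  (4R)[1][1] = 4 * (-2) = -8
4R =
[      -20         0 ]
[       20        -8 ]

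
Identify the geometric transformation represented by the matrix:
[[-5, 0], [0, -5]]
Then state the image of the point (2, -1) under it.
uniform scaling by factor -5; image of (2, -1) is (-10, 5)

This is a diagonal matrix with equal entries -5, so it scales both axes by the same factor -5.
The matrix [[-5, 0], [0, -5]] represents: uniform scaling by factor -5.
Applying it to (2, -1): [-5·2 + 0·-1, 0·2 + -5·-1] = (-10, 5).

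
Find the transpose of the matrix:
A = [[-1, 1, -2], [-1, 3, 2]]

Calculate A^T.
[[-1, -1], [1, 3], [-2, 2]]

The transpose sends entry (i,j) to (j,i); rows become columns.
Row 0 of A: [-1, 1, -2] -> column 0 of A^T.
Row 1 of A: [-1, 3, 2] -> column 1 of A^T.
A^T = [[-1, -1], [1, 3], [-2, 2]]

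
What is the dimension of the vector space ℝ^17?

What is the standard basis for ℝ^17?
Dimension = 17; standard basis = {e_1, e_2, e_3, …, e_17}

ℝ^17 is the space of 17-tuples of real numbers; its dimension is 17.
The standard basis consists of 17 vectors: e_1, e_2, e_3, …, e_17, where e_i is the vector with 1 in position i and 0 elsewhere.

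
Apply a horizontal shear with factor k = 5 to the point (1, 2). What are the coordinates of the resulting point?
(11, 2)

Shear matrix for horizontal shear with factor k = 5:
[[1, 5], [0, 1]]
Result: (1, 2) → (11, 2)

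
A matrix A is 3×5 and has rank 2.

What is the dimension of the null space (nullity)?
3

The rank-nullity theorem for an m×n matrix states:
rank(A) + nullity(A) = n (the number of columns).
Here n = 5 and rank(A) = 2, so nullity(A) = 5 - 2 = 3.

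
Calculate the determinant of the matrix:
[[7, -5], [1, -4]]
-23

For a 2×2 matrix [[a, b], [c, d]], det = ad - bc
det = (7)(-4) - (-5)(1) = -28 - -5 = -23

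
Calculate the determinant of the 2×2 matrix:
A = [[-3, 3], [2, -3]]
3

For A = [[a, b], [c, d]], det(A) = a*d - b*c.
det(A) = (-3)*(-3) - (3)*(2) = 9 - 6 = 3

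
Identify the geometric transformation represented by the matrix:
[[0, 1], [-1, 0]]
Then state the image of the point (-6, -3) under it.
rotation by 90° clockwise (i.e., 270° counterclockwise); image of (-6, -3) is (-3, 6)

This matches the form [[cos θ, -sin θ], [sin θ, cos θ]] of a rotation matrix; reading off cos θ and sin θ gives the angle.
The matrix [[0, 1], [-1, 0]] represents: rotation by 90° clockwise (i.e., 270° counterclockwise).
Applying it to (-6, -3): [0·-6 + 1·-3, -1·-6 + 0·-3] = (-3, 6).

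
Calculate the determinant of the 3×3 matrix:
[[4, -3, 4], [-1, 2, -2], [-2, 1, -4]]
-12

Expansion along first row:
det = 4·det([[2,-2],[1,-4]]) - -3·det([[-1,-2],[-2,-4]]) + 4·det([[-1,2],[-2,1]])
    = 4·(2·-4 - -2·1) - -3·(-1·-4 - -2·-2) + 4·(-1·1 - 2·-2)
    = 4·-6 - -3·0 + 4·3
    = -24 + 0 + 12 = -12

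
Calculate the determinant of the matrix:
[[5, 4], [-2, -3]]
-7

For a 2×2 matrix [[a, b], [c, d]], det = ad - bc
det = (5)(-3) - (4)(-2) = -15 - -8 = -7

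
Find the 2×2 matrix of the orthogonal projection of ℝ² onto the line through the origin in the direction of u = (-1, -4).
[[1/17, 4/17], [4/17, 16/17]]

The orthogonal projection onto the line spanned by a nonzero vector u = (a, b) has matrix P = (u uᵀ) / (uᵀ u) = (1/(a² + b²)) · [[a², ab], [ab, b²]].
Here u = (-1, -4), so a² + b² = 1 + 16 = 17.
P = (1/17) · [[1, 4], [4, 16]] = [[1/17, 4/17], [4/17, 16/17]].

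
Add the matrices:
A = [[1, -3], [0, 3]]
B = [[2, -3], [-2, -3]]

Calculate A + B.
[[3, -6], [-2, 0]]

Add corresponding elements:
(1)+(2)=3
(-3)+(-3)=-6
(0)+(-2)=-2
(3)+(-3)=0
A + B = [[3, -6], [-2, 0]]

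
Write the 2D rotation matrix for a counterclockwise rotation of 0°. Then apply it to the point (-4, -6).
R = [[1, 0], [0, 1]]; R·(-4, -6) = (-4, -6)

Rotation matrix formula: R(θ) = [[cos θ, -sin θ], [sin θ, cos θ]]
For θ = 0°:
cos(0°) = 1
sin(0°) = 0
R = [[1, 0], [0, 1]]
Apply to (-4, -6): [1·-4 + (0)·-6, 0·-4 + 1·-6] = (-4, -6)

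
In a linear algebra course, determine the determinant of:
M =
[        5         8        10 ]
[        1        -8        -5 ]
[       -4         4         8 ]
det(M) = -404

Expand along row 0 (cofactor expansion): det(M) = a*(e*i - f*h) - b*(d*i - f*g) + c*(d*h - e*g), where the 3×3 is [[a, b, c], [d, e, f], [g, h, i]].
Minor M_00 = (-8)*(8) - (-5)*(4) = -64 + 20 = -44.
Minor M_01 = (1)*(8) - (-5)*(-4) = 8 - 20 = -12.
Minor M_02 = (1)*(4) - (-8)*(-4) = 4 - 32 = -28.
det(M) = (5)*(-44) - (8)*(-12) + (10)*(-28) = -220 + 96 - 280 = -404.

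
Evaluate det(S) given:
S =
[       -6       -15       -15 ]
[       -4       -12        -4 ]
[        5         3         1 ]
det(S) = -480

Expand along row 0 (cofactor expansion): det(S) = a*(e*i - f*h) - b*(d*i - f*g) + c*(d*h - e*g), where the 3×3 is [[a, b, c], [d, e, f], [g, h, i]].
Minor M_00 = (-12)*(1) - (-4)*(3) = -12 + 12 = 0.
Minor M_01 = (-4)*(1) - (-4)*(5) = -4 + 20 = 16.
Minor M_02 = (-4)*(3) - (-12)*(5) = -12 + 60 = 48.
det(S) = (-6)*(0) - (-15)*(16) + (-15)*(48) = 0 + 240 - 720 = -480.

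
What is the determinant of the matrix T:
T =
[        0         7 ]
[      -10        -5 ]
det(T) = 70

For a 2×2 matrix [[a, b], [c, d]], det = a*d - b*c.
det(T) = (0)*(-5) - (7)*(-10) = 0 + 70 = 70.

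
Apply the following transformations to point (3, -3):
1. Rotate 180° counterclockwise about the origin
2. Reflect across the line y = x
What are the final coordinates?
(3, -3)

Step 1: Rotate 180° → (-3, 3)
Step 2: Reflect across the line y = x → (3, -3)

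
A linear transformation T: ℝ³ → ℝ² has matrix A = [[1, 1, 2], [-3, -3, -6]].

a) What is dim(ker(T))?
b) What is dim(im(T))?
dim(ker) = 2, dim(im) = 1

Observe that row 2 = -3 × row 1 (so the rows are linearly dependent).
Thus rank(A) = 1 (only one linearly independent row).
dim(im(T)) = rank(A) = 1.
By the rank-nullity theorem applied to T: ℝ³ → ℝ², rank(A) + nullity(A) = 3 (the domain dimension), so dim(ker(T)) = 3 - 1 = 2.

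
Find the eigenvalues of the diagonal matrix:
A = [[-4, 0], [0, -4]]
λ₁ = -4, λ₂ = -4

The characteristic polynomial of A is det(A - λI) = (-4 - λ)(-4 - λ) = 0.
The roots are λ = -4 and λ = -4, so the eigenvalues are the diagonal entries.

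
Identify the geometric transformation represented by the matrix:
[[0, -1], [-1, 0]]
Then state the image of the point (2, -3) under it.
reflection across the line y = -x; image of (2, -3) is (3, -2)

This is a symmetric orthogonal matrix with determinant -1, which characterizes a reflection in ℝ².
The matrix [[0, -1], [-1, 0]] represents: reflection across the line y = -x.
Applying it to (2, -3): [0·2 + -1·-3, -1·2 + 0·-3] = (3, -2).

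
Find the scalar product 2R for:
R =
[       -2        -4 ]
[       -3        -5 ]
2R =
[       -4        -8 ]
[       -6       -10 ]

Scalar multiplication is elementwise: (2R)[i][j] = 2 * R[i][j].
  (2R)[0][0] = 2 * (-2) = -4
  (2R)[0][1] = 2 * (-4) = -8
  (2R)[1][0] = 2 * (-3) = -6
  (2R)[1][1] = 2 * (-5) = -10
2R =
[       -4        -8 ]
[       -6       -10 ]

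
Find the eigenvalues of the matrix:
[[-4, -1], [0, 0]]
λ = -4 and λ = 0

Characteristic equation: det(A - λI) = 0
λ² - (trace)λ + (det) = 0
λ² - (-4)λ + (0) = 0
λ² + 4λ + 0 = 0
Solving: λ = -4, 0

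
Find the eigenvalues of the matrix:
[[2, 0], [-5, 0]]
λ = 0 and λ = 2

Characteristic equation: det(A - λI) = 0
λ² - (trace)λ + (det) = 0
λ² - (2)λ + (0) = 0
λ² - 2λ + 0 = 0
Solving: λ = 0, 2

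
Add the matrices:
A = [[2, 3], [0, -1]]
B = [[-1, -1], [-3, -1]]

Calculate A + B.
[[1, 2], [-3, -2]]

Add corresponding elements:
(2)+(-1)=1
(3)+(-1)=2
(0)+(-3)=-3
(-1)+(-1)=-2
A + B = [[1, 2], [-3, -2]]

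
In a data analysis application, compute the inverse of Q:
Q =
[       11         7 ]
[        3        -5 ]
det(Q) = -76
Q⁻¹ =
[     5/76      7/76 ]
[     3/76    -11/76 ]

For a 2×2 matrix Q = [[a, b], [c, d]] with det(Q) ≠ 0, Q⁻¹ = (1/det(Q)) * [[d, -b], [-c, a]].
det(Q) = (11)*(-5) - (7)*(3) = -55 - 21 = -76.
Q⁻¹ = (1/-76) * [[-5, -7], [-3, 11]].
Dividing each entry by -76 and reducing:
Q⁻¹ =
[     5/76      7/76 ]
[     3/76    -11/76 ]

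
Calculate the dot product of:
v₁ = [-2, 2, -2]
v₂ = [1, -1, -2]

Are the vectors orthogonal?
0, Yes

The dot product is the sum of products of corresponding components.
v₁·v₂ = (-2)*(1) + (2)*(-1) + (-2)*(-2) = -2 - 2 + 4 = 0.
Two vectors are orthogonal iff their dot product is 0; here the dot product is 0, so the vectors are orthogonal.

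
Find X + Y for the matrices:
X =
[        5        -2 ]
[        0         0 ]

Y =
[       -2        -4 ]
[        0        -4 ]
X + Y =
[        3        -6 ]
[        0        -4 ]

Matrix addition is elementwise: (X+Y)[i][j] = X[i][j] + Y[i][j].
  (X+Y)[0][0] = (5) + (-2) = 3
  (X+Y)[0][1] = (-2) + (-4) = -6
  (X+Y)[1][0] = (0) + (0) = 0
  (X+Y)[1][1] = (0) + (-4) = -4
X + Y =
[        3        -6 ]
[        0        -4 ]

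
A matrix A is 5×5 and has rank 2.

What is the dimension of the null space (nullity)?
3

The rank-nullity theorem for an m×n matrix states:
rank(A) + nullity(A) = n (the number of columns).
Here n = 5 and rank(A) = 2, so nullity(A) = 5 - 2 = 3.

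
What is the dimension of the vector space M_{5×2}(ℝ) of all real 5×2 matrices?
Dimension = 10

A real 5×2 matrix is determined by its 5·2 = 10 independent entries.
A standard basis is {E_ij : 1 ≤ i ≤ 5, 1 ≤ j ≤ 2}, where E_ij has a 1 in position (i, j) and 0 elsewhere — there are 10 such matrices, and they are linearly independent and span M_{5×2}(ℝ).
Therefore dim(M_{5×2}(ℝ)) = 10.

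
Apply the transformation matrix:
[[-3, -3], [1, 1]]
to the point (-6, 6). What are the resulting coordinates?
(0, 0)

Matrix multiplication:
[[-3, -3], [1, 1]] × [-6, 6]ᵀ
= [-3×-6 + -3×6, 1×-6 + 1×6]ᵀ
= [0.0000, 0.0000]ᵀ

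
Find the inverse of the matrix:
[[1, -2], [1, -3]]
[[3, -2], [1, -1]]

For [[a,b],[c,d]], inverse = (1/det)·[[d,-b],[-c,a]]
det = 1·-3 - -2·1 = -1
Inverse = (1/-1)·[[-3, 2], [-1, 1]]
        = [[3, -2], [1, -1]]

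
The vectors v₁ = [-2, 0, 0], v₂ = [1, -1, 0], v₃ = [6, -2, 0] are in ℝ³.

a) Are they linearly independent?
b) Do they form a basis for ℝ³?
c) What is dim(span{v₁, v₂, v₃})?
Not independent, not a basis, dim(span) = 2

Check whether v₃ can be written as a linear combination of v₁ and v₂.
v₃ = (-2)·v₁ + (2)·v₂ = [6, -2, 0], so the three vectors are linearly dependent.
Thus they do not form a basis for ℝ³, and dim(span{v₁, v₂, v₃}) = 2 (spanned by v₁ and v₂).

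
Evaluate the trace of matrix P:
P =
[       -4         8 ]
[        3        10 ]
tr(P) = -4 + 10 = 6

The trace of a square matrix is the sum of its diagonal entries.
Diagonal entries of P: P[0][0] = -4, P[1][1] = 10.
tr(P) = -4 + 10 = 6.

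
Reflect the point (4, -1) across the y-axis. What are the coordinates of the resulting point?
(-4, -1)

Reflection across y-axis: (4, -1) → (-4, -1)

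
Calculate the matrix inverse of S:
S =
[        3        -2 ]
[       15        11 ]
det(S) = 63
S⁻¹ =
[    11/63      2/63 ]
[    -5/21      1/21 ]

For a 2×2 matrix S = [[a, b], [c, d]] with det(S) ≠ 0, S⁻¹ = (1/det(S)) * [[d, -b], [-c, a]].
det(S) = (3)*(11) - (-2)*(15) = 33 + 30 = 63.
S⁻¹ = (1/63) * [[11, 2], [-15, 3]].
Dividing each entry by 63 and reducing:
S⁻¹ =
[    11/63      2/63 ]
[    -5/21      1/21 ]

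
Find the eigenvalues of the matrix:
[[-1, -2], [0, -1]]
λ = -1 and λ = -1

Characteristic equation: det(A - λI) = 0
λ² - (trace)λ + (det) = 0
λ² - (-2)λ + (1) = 0
λ² + 2λ + 1 = 0
Solving: λ = -1, -1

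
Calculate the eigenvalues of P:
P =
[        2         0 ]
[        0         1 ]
λ = 1, 2

Solve det(P - λI) = 0. For a 2×2 matrix the characteristic equation is λ² - (trace)λ + det = 0.
trace(P) = a + d = 2 + 1 = 3.
det(P) = a*d - b*c = (2)*(1) - (0)*(0) = 2 - 0 = 2.
Characteristic equation: λ² - (3)λ + (2) = 0.
Discriminant = (3)² - 4*(2) = 9 - 8 = 1.
λ = (3 ± √1) / 2 = (3 ± 1) / 2 = 1, 2.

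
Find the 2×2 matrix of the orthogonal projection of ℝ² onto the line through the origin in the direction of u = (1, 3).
[[1/10, 3/10], [3/10, 9/10]]

The orthogonal projection onto the line spanned by a nonzero vector u = (a, b) has matrix P = (u uᵀ) / (uᵀ u) = (1/(a² + b²)) · [[a², ab], [ab, b²]].
Here u = (1, 3), so a² + b² = 1 + 9 = 10.
P = (1/10) · [[1, 3], [3, 9]] = [[1/10, 3/10], [3/10, 9/10]].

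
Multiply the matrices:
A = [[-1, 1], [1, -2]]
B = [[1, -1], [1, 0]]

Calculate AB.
[[0, 1], [-1, -1]]

Each entry (i,j) of AB = sum over k of A[i][k]*B[k][j].
(AB)[0][0] = (-1)*(1) + (1)*(1) = 0
(AB)[0][1] = (-1)*(-1) + (1)*(0) = 1
(AB)[1][0] = (1)*(1) + (-2)*(1) = -1
(AB)[1][1] = (1)*(-1) + (-2)*(0) = -1
AB = [[0, 1], [-1, -1]]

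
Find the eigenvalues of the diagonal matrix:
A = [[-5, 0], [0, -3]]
λ₁ = -5, λ₂ = -3

The characteristic polynomial of A is det(A - λI) = (-5 - λ)(-3 - λ) = 0.
The roots are λ = -5 and λ = -3, so the eigenvalues are the diagonal entries.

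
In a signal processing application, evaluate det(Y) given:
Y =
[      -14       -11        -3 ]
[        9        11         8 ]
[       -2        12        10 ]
det(Y) = 580

Expand along row 0 (cofactor expansion): det(Y) = a*(e*i - f*h) - b*(d*i - f*g) + c*(d*h - e*g), where the 3×3 is [[a, b, c], [d, e, f], [g, h, i]].
Minor M_00 = (11)*(10) - (8)*(12) = 110 - 96 = 14.
Minor M_01 = (9)*(10) - (8)*(-2) = 90 + 16 = 106.
Minor M_02 = (9)*(12) - (11)*(-2) = 108 + 22 = 130.
det(Y) = (-14)*(14) - (-11)*(106) + (-3)*(130) = -196 + 1166 - 390 = 580.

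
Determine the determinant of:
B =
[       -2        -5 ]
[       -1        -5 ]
det(B) = 5

For a 2×2 matrix [[a, b], [c, d]], det = a*d - b*c.
det(B) = (-2)*(-5) - (-5)*(-1) = 10 - 5 = 5.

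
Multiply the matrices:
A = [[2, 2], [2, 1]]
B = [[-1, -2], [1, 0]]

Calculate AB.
[[0, -4], [-1, -4]]

Each entry (i,j) of AB = sum over k of A[i][k]*B[k][j].
(AB)[0][0] = (2)*(-1) + (2)*(1) = 0
(AB)[0][1] = (2)*(-2) + (2)*(0) = -4
(AB)[1][0] = (2)*(-1) + (1)*(1) = -1
(AB)[1][1] = (2)*(-2) + (1)*(0) = -4
AB = [[0, -4], [-1, -4]]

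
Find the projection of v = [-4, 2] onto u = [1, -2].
[-8/5, 16/5]

The projection of v onto u is proj_u(v) = ((v·u) / (u·u)) · u.
v·u = (-4)*(1) + (2)*(-2) = -8.
u·u = (1)*(1) + (-2)*(-2) = 5.
coefficient = -8 / 5 = -8/5.
proj_u(v) = -8/5 · [1, -2] = [-8/5, 16/5].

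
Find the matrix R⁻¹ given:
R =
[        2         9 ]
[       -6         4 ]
det(R) = 62
R⁻¹ =
[     2/31     -9/62 ]
[     3/31      1/31 ]

For a 2×2 matrix R = [[a, b], [c, d]] with det(R) ≠ 0, R⁻¹ = (1/det(R)) * [[d, -b], [-c, a]].
det(R) = (2)*(4) - (9)*(-6) = 8 + 54 = 62.
R⁻¹ = (1/62) * [[4, -9], [6, 2]].
Dividing each entry by 62 and reducing:
R⁻¹ =
[     2/31     -9/62 ]
[     3/31      1/31 ]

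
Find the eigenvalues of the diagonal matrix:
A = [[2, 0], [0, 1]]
λ₁ = 2, λ₂ = 1

The characteristic polynomial of A is det(A - λI) = (2 - λ)(1 - λ) = 0.
The roots are λ = 2 and λ = 1, so the eigenvalues are the diagonal entries.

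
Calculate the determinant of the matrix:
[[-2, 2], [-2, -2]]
8

For a 2×2 matrix [[a, b], [c, d]], det = ad - bc
det = (-2)(-2) - (2)(-2) = 4 - -4 = 8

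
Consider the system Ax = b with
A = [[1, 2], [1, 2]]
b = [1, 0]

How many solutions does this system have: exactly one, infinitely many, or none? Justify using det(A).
No solution

det(A) = (1)*(2) - (2)*(1) = 0, so A is singular.
The column space of A is span(column 1) = span([1, 1]).
b = [1, 0] is not a scalar multiple of column 1, so b ∉ column space and the system is inconsistent — no solution.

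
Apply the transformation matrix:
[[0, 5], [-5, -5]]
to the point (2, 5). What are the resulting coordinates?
(25, -35)

Matrix multiplication:
[[0, 5], [-5, -5]] × [2, 5]ᵀ
= [0×2 + 5×5, -5×2 + -5×5]ᵀ
= [25.0000, -35.0000]ᵀ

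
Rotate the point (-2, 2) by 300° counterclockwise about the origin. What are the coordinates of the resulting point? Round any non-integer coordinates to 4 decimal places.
(0.7321, 2.7321)

Rotation matrix R(θ) = [[cos θ, -sin θ], [sin θ, cos θ]]; for θ = 300°:
R = [[1/2, √3/2], [-√3/2, 1/2]]
Result: R × [-2, 2]ᵀ = [1/2·-2 + (√3/2)·2, -√3/2·-2 + (1/2)·2]ᵀ = (0.7321, 2.7321)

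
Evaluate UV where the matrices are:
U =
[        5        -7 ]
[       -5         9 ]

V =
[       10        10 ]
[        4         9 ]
UV =
[       22       -13 ]
[      -14        31 ]

Matrix multiplication: (UV)[i][j] = sum over k of U[i][k] * V[k][j].
  (UV)[0][0] = (5)*(10) + (-7)*(4) = 22
  (UV)[0][1] = (5)*(10) + (-7)*(9) = -13
  (UV)[1][0] = (-5)*(10) + (9)*(4) = -14
  (UV)[1][1] = (-5)*(10) + (9)*(9) = 31
UV =
[       22       -13 ]
[      -14        31 ]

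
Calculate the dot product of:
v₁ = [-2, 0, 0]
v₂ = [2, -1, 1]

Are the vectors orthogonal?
-4, No

The dot product is the sum of products of corresponding components.
v₁·v₂ = (-2)*(2) + (0)*(-1) + (0)*(1) = -4 + 0 + 0 = -4.
Two vectors are orthogonal iff their dot product is 0; here the dot product is -4, so the vectors are not orthogonal.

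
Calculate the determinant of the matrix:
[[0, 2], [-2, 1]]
4

For a 2×2 matrix [[a, b], [c, d]], det = ad - bc
det = (0)(1) - (2)(-2) = 0 - -4 = 4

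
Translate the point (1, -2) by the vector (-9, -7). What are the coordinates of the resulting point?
(-8, -9)

Translation by (-9, -7):
x' = 1 + -9 = -8
y' = -2 + -7 = -9
Homogeneous matrix: [[1, 0, -9], [0, 1, -7], [0, 0, 1]]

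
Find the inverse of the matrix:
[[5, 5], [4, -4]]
[[1/10, 1/8], [1/10, -1/8]]

For [[a,b],[c,d]], inverse = (1/det)·[[d,-b],[-c,a]]
det = 5·-4 - 5·4 = -40
Inverse = (1/-40)·[[-4, -5], [-4, 5]]
        = [[1/10, 1/8], [1/10, -1/8]]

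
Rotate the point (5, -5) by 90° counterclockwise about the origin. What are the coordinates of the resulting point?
(5, 5)

Rotation matrix R(θ) = [[cos θ, -sin θ], [sin θ, cos θ]]; for θ = 90°:
R = [[0, -1], [1, 0]]
Result: R × [5, -5]ᵀ = [0·5 + (-1)·-5, 1·5 + (0)·-5]ᵀ = (5, 5)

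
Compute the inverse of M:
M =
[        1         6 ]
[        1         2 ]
det(M) = -4
M⁻¹ =
[     -1/2       3/2 ]
[      1/4      -1/4 ]

For a 2×2 matrix M = [[a, b], [c, d]] with det(M) ≠ 0, M⁻¹ = (1/det(M)) * [[d, -b], [-c, a]].
det(M) = (1)*(2) - (6)*(1) = 2 - 6 = -4.
M⁻¹ = (1/-4) * [[2, -6], [-1, 1]].
Dividing each entry by -4 and reducing:
M⁻¹ =
[     -1/2       3/2 ]
[      1/4      -1/4 ]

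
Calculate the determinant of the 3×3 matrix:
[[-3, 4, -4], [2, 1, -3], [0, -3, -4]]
95

Expansion along first row:
det = -3·det([[1,-3],[-3,-4]]) - 4·det([[2,-3],[0,-4]]) + -4·det([[2,1],[0,-3]])
    = -3·(1·-4 - -3·-3) - 4·(2·-4 - -3·0) + -4·(2·-3 - 1·0)
    = -3·-13 - 4·-8 + -4·-6
    = 39 + 32 + 24 = 95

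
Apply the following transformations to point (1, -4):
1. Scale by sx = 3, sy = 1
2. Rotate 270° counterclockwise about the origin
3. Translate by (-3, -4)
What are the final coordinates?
(-7, -7)

Step 1: Scale → (3, -4)
Step 2: Rotate 270° → (-4, -3)
Step 3: Translate → (-7, -7)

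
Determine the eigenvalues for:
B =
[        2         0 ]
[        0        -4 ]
λ = -4, 2

Solve det(B - λI) = 0. For a 2×2 matrix the characteristic equation is λ² - (trace)λ + det = 0.
trace(B) = a + d = 2 - 4 = -2.
det(B) = a*d - b*c = (2)*(-4) - (0)*(0) = -8 - 0 = -8.
Characteristic equation: λ² - (-2)λ + (-8) = 0.
Discriminant = (-2)² - 4*(-8) = 4 + 32 = 36.
λ = (-2 ± √36) / 2 = (-2 ± 6) / 2 = -4, 2.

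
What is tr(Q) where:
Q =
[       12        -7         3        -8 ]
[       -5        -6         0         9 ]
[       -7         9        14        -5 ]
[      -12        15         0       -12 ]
tr(Q) = 12 - 6 + 14 - 12 = 8

The trace of a square matrix is the sum of its diagonal entries.
Diagonal entries of Q: Q[0][0] = 12, Q[1][1] = -6, Q[2][2] = 14, Q[3][3] = -12.
tr(Q) = 12 - 6 + 14 - 12 = 8.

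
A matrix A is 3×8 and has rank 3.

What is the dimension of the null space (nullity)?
5

The rank-nullity theorem for an m×n matrix states:
rank(A) + nullity(A) = n (the number of columns).
Here n = 8 and rank(A) = 3, so nullity(A) = 8 - 3 = 5.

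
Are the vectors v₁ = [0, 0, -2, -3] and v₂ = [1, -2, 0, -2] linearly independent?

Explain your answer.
Yes, linearly independent

Two vectors are linearly dependent iff one is a scalar multiple of the other.
No single scalar k satisfies v₂ = k·v₁ (the ratios of corresponding entries disagree), so v₁ and v₂ are linearly independent.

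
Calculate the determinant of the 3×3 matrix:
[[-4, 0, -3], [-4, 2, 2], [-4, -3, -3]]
-60

Expansion along first row:
det = -4·det([[2,2],[-3,-3]]) - 0·det([[-4,2],[-4,-3]]) + -3·det([[-4,2],[-4,-3]])
    = -4·(2·-3 - 2·-3) - 0·(-4·-3 - 2·-4) + -3·(-4·-3 - 2·-4)
    = -4·0 - 0·20 + -3·20
    = 0 + 0 + -60 = -60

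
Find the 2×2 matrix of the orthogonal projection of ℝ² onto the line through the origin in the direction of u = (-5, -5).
[[1/2, 1/2], [1/2, 1/2]]

The orthogonal projection onto the line spanned by a nonzero vector u = (a, b) has matrix P = (u uᵀ) / (uᵀ u) = (1/(a² + b²)) · [[a², ab], [ab, b²]].
Here u = (-5, -5), so a² + b² = 25 + 25 = 50.
P = (1/50) · [[25, 25], [25, 25]] = [[1/2, 1/2], [1/2, 1/2]].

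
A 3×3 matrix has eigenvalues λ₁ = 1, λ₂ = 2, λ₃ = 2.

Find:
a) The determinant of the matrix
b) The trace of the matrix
det = 4, trace = 5

Two standard eigenvalue identities:
- det(A) equals the product of the eigenvalues (counted with multiplicity).
- trace(A) equals the sum of the eigenvalues.
det(A) = (1)*(2)*(2) = 4.
trace(A) = 1 + 2 + 2 = 5.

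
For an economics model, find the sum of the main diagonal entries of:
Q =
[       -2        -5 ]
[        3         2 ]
tr(Q) = -2 + 2 = 0

The trace of a square matrix is the sum of its diagonal entries.
Diagonal entries of Q: Q[0][0] = -2, Q[1][1] = 2.
tr(Q) = -2 + 2 = 0.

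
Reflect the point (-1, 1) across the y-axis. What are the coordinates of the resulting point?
(1, 1)

Reflection across y-axis: (-1, 1) → (1, 1)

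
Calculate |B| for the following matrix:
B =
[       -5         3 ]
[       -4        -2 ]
det(B) = 22

For a 2×2 matrix [[a, b], [c, d]], det = a*d - b*c.
det(B) = (-5)*(-2) - (3)*(-4) = 10 + 12 = 22.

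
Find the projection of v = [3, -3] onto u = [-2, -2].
[0, 0]

The projection of v onto u is proj_u(v) = ((v·u) / (u·u)) · u.
v·u = (3)*(-2) + (-3)*(-2) = 0.
u·u = (-2)*(-2) + (-2)*(-2) = 8.
coefficient = 0 / 8 = 0.
proj_u(v) = 0 · [-2, -2] = [0, 0].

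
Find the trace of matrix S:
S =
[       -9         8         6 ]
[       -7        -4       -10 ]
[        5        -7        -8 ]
tr(S) = -9 - 4 - 8 = -21

The trace of a square matrix is the sum of its diagonal entries.
Diagonal entries of S: S[0][0] = -9, S[1][1] = -4, S[2][2] = -8.
tr(S) = -9 - 4 - 8 = -21.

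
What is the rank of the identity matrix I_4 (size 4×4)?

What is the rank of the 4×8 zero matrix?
rank(I_4) = 4, rank(0) = 0

The identity I_4 has 4 columns that are the standard basis vectors e_1, …, e_4. These are linearly independent, so all 4 columns are pivots and rank(I_4) = 4.
The 4×8 zero matrix has every entry zero, so every row is the zero row and there are no pivots; rank(0) = 0.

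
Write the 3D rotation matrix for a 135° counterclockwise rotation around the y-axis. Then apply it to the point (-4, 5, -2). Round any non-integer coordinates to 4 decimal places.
R = [[-√2/2, 0, √2/2], [0, 1, 0], [-√2/2, 0, -√2/2]]; R·(-4, 5, -2) = (1.4142, 5.0000, 4.2426)

Rotation matrix for 135° around y-axis:
cos(135°) = -√2/2, sin(135°) = √2/2
R = [[-√2/2, 0, √2/2], [0, 1, 0], [-√2/2, 0, -√2/2]]
Apply to (-4, 5, -2): R·[-4, 5, -2]ᵀ = (1.4142, 5.0000, 4.2426)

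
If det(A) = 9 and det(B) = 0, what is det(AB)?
0

Use the multiplicative property of determinants: det(AB) = det(A)*det(B).
det(AB) = (9)*(0) = 0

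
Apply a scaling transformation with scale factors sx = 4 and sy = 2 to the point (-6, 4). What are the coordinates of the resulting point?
(-24, 8)

Scaling matrix:
[[4, 0], [0, 2]]
Result: (-6 × 4, 4 × 2) = (-24, 8)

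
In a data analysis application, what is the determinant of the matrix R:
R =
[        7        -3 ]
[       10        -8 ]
det(R) = -26

For a 2×2 matrix [[a, b], [c, d]], det = a*d - b*c.
det(R) = (7)*(-8) - (-3)*(10) = -56 + 30 = -26.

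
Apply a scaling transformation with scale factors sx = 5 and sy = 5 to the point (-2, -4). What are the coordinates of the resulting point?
(-10, -20)

Scaling matrix:
[[5, 0], [0, 5]]
Result: (-2 × 5, -4 × 5) = (-10, -20)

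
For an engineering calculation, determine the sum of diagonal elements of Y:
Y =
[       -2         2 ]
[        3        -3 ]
tr(Y) = -2 - 3 = -5

The trace of a square matrix is the sum of its diagonal entries.
Diagonal entries of Y: Y[0][0] = -2, Y[1][1] = -3.
tr(Y) = -2 - 3 = -5.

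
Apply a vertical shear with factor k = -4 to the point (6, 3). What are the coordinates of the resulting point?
(6, -21)

Shear matrix for vertical shear with factor k = -4:
[[1, 0], [-4, 1]]
Result: (6, 3) → (6, -21)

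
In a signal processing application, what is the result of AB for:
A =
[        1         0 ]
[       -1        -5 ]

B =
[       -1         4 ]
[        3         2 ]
AB =
[       -1         4 ]
[      -14       -14 ]

Matrix multiplication: (AB)[i][j] = sum over k of A[i][k] * B[k][j].
  (AB)[0][0] = (1)*(-1) + (0)*(3) = -1
  (AB)[0][1] = (1)*(4) + (0)*(2) = 4
  (AB)[1][0] = (-1)*(-1) + (-5)*(3) = -14
  (AB)[1][1] = (-1)*(4) + (-5)*(2) = -14
AB =
[       -1         4 ]
[      -14       -14 ]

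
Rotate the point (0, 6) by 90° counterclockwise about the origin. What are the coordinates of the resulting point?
(-6, 0)

Rotation matrix R(θ) = [[cos θ, -sin θ], [sin θ, cos θ]]; for θ = 90°:
R = [[0, -1], [1, 0]]
Result: R × [0, 6]ᵀ = [0·0 + (-1)·6, 1·0 + (0)·6]ᵀ = (-6, 0)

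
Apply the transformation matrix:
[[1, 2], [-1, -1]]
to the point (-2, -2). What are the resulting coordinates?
(-6, 4)

Matrix multiplication:
[[1, 2], [-1, -1]] × [-2, -2]ᵀ
= [1×-2 + 2×-2, -1×-2 + -1×-2]ᵀ
= [-6.0000, 4.0000]ᵀ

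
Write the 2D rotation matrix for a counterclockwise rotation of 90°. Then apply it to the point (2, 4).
R = [[0, -1], [1, 0]]; R·(2, 4) = (-4, 2)

Rotation matrix formula: R(θ) = [[cos θ, -sin θ], [sin θ, cos θ]]
For θ = 90°:
cos(90°) = 0
sin(90°) = 1
R = [[0, -1], [1, 0]]
Apply to (2, 4): [0·2 + (-1)·4, 1·2 + 0·4] = (-4, 2)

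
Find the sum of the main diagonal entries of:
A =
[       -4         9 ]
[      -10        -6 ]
tr(A) = -4 - 6 = -10

The trace of a square matrix is the sum of its diagonal entries.
Diagonal entries of A: A[0][0] = -4, A[1][1] = -6.
tr(A) = -4 - 6 = -10.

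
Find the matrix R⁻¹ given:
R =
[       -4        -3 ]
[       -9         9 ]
det(R) = -63
R⁻¹ =
[     -1/7     -1/21 ]
[     -1/7      4/63 ]

For a 2×2 matrix R = [[a, b], [c, d]] with det(R) ≠ 0, R⁻¹ = (1/det(R)) * [[d, -b], [-c, a]].
det(R) = (-4)*(9) - (-3)*(-9) = -36 - 27 = -63.
R⁻¹ = (1/-63) * [[9, 3], [9, -4]].
Dividing each entry by -63 and reducing:
R⁻¹ =
[     -1/7     -1/21 ]
[     -1/7      4/63 ]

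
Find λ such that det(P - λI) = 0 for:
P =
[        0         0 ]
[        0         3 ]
λ = 0, 3

Solve det(P - λI) = 0. For a 2×2 matrix the characteristic equation is λ² - (trace)λ + det = 0.
trace(P) = a + d = 0 + 3 = 3.
det(P) = a*d - b*c = (0)*(3) - (0)*(0) = 0 - 0 = 0.
Characteristic equation: λ² - (3)λ + (0) = 0.
Discriminant = (3)² - 4*(0) = 9 - 0 = 9.
λ = (3 ± √9) / 2 = (3 ± 3) / 2 = 0, 3.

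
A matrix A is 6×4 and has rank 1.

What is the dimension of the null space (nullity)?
3

The rank-nullity theorem for an m×n matrix states:
rank(A) + nullity(A) = n (the number of columns).
Here n = 4 and rank(A) = 1, so nullity(A) = 4 - 1 = 3.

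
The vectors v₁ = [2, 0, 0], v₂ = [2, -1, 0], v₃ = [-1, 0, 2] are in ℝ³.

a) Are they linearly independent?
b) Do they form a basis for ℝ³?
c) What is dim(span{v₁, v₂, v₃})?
Yes independent, yes basis, dim = 3

Stack v₁, v₂, v₃ as rows of a 3×3 matrix.
[[2, 0, 0]; [2, -1, 0]; [-1, 0, 2]] is already lower triangular with nonzero diagonal entries (2, -1, 2), so its determinant is the product of the diagonal entries, det = (2)·(-1)·(2) = -4 ≠ 0, and the rows are linearly independent.
Three linearly independent vectors in ℝ³ form a basis for ℝ³, so dim(span{v₁,v₂,v₃}) = 3.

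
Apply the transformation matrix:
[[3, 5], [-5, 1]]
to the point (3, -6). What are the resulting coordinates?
(-21, -21)

Matrix multiplication:
[[3, 5], [-5, 1]] × [3, -6]ᵀ
= [3×3 + 5×-6, -5×3 + 1×-6]ᵀ
= [-21.0000, -21.0000]ᵀ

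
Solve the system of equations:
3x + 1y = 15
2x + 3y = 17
x = 4, y = 3

Use elimination (row reduction):
Equation 1: 3x + 1y = 15.
Equation 2: 2x + 3y = 17.
Multiply Eq1 by 2 and Eq2 by 3: 6x + 2y = 30;  6x + 9y = 51.
Subtract: (7)y = 21, so y = 3.
Back-substitute into Eq1: 3x + 1*(3) = 15, so x = 4.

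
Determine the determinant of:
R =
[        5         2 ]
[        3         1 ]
det(R) = -1

For a 2×2 matrix [[a, b], [c, d]], det = a*d - b*c.
det(R) = (5)*(1) - (2)*(3) = 5 - 6 = -1.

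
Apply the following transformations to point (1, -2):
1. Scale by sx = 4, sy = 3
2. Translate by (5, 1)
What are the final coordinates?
(9, -5)

Step 1: Scale (1, -2) by (sx, sy) = (4, 3) → (4, -6)
Step 2: Translate by (5, 1) → (9, -5)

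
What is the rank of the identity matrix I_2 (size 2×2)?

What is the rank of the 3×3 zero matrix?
rank(I_2) = 2, rank(0) = 0

The identity I_2 has 2 columns that are the standard basis vectors e_1, …, e_2. These are linearly independent, so all 2 columns are pivots and rank(I_2) = 2.
The 3×3 zero matrix has every entry zero, so every row is the zero row and there are no pivots; rank(0) = 0.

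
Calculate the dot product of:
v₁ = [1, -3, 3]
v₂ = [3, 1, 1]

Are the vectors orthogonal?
3, No

The dot product is the sum of products of corresponding components.
v₁·v₂ = (1)*(3) + (-3)*(1) + (3)*(1) = 3 - 3 + 3 = 3.
Two vectors are orthogonal iff their dot product is 0; here the dot product is 3, so the vectors are not orthogonal.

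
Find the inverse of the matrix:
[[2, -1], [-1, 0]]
[[0, -1], [-1, -2]]

For [[a,b],[c,d]], inverse = (1/det)·[[d,-b],[-c,a]]
det = 2·0 - -1·-1 = -1
Inverse = (1/-1)·[[0, 1], [1, 2]]
        = [[0, -1], [-1, -2]]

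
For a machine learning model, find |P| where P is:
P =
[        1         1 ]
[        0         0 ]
det(P) = 0

For a 2×2 matrix [[a, b], [c, d]], det = a*d - b*c.
det(P) = (1)*(0) - (1)*(0) = 0 - 0 = 0.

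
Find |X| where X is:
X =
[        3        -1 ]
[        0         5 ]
det(X) = 15

For a 2×2 matrix [[a, b], [c, d]], det = a*d - b*c.
det(X) = (3)*(5) - (-1)*(0) = 15 - 0 = 15.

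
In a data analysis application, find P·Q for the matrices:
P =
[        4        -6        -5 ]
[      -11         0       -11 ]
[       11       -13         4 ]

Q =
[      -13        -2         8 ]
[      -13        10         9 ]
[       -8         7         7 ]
PQ =
[       66      -103       -57 ]
[      231       -55      -165 ]
[       -6      -124        -1 ]

Matrix multiplication: (PQ)[i][j] = sum over k of P[i][k] * Q[k][j].
  (PQ)[0][0] = (4)*(-13) + (-6)*(-13) + (-5)*(-8) = 66
  (PQ)[0][1] = (4)*(-2) + (-6)*(10) + (-5)*(7) = -103
  (PQ)[0][2] = (4)*(8) + (-6)*(9) + (-5)*(7) = -57
  (PQ)[1][0] = (-11)*(-13) + (0)*(-13) + (-11)*(-8) = 231
  (PQ)[1][1] = (-11)*(-2) + (0)*(10) + (-11)*(7) = -55
  (PQ)[1][2] = (-11)*(8) + (0)*(9) + (-11)*(7) = -165
  (PQ)[2][0] = (11)*(-13) + (-13)*(-13) + (4)*(-8) = -6
  (PQ)[2][1] = (11)*(-2) + (-13)*(10) + (4)*(7) = -124
  (PQ)[2][2] = (11)*(8) + (-13)*(9) + (4)*(7) = -1
PQ =
[       66      -103       -57 ]
[      231       -55      -165 ]
[       -6      -124        -1 ]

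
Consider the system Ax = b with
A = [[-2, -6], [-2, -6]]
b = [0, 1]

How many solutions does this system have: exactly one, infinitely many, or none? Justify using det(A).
No solution

det(A) = (-2)*(-6) - (-6)*(-2) = 0, so A is singular.
The column space of A is span(column 1) = span([-2, -2]).
b = [0, 1] is not a scalar multiple of column 1, so b ∉ column space and the system is inconsistent — no solution.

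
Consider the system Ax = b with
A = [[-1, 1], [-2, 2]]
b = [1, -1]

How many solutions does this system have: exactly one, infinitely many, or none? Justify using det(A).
No solution

det(A) = (-1)*(2) - (1)*(-2) = 0, so A is singular.
The column space of A is span(column 1) = span([-1, -2]).
b = [1, -1] is not a scalar multiple of column 1, so b ∉ column space and the system is inconsistent — no solution.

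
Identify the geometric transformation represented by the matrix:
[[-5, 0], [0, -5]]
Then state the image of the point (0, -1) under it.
uniform scaling by factor -5; image of (0, -1) is (0, 5)

This is a diagonal matrix with equal entries -5, so it scales both axes by the same factor -5.
The matrix [[-5, 0], [0, -5]] represents: uniform scaling by factor -5.
Applying it to (0, -1): [-5·0 + 0·-1, 0·0 + -5·-1] = (0, 5).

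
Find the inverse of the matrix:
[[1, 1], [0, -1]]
[[1, 1], [0, -1]]

For [[a,b],[c,d]], inverse = (1/det)·[[d,-b],[-c,a]]
det = 1·-1 - 1·0 = -1
Inverse = (1/-1)·[[-1, -1], [0, 1]]
        = [[1, 1], [0, -1]]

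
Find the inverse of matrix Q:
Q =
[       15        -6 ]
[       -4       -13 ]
det(Q) = -219
Q⁻¹ =
[   13/219     -2/73 ]
[   -4/219     -5/73 ]

For a 2×2 matrix Q = [[a, b], [c, d]] with det(Q) ≠ 0, Q⁻¹ = (1/det(Q)) * [[d, -b], [-c, a]].
det(Q) = (15)*(-13) - (-6)*(-4) = -195 - 24 = -219.
Q⁻¹ = (1/-219) * [[-13, 6], [4, 15]].
Dividing each entry by -219 and reducing:
Q⁻¹ =
[   13/219     -2/73 ]
[   -4/219     -5/73 ]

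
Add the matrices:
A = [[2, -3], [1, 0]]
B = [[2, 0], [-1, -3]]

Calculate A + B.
[[4, -3], [0, -3]]

Add corresponding elements:
(2)+(2)=4
(-3)+(0)=-3
(1)+(-1)=0
(0)+(-3)=-3
A + B = [[4, -3], [0, -3]]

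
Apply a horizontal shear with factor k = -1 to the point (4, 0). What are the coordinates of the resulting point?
(4, 0)

Shear matrix for horizontal shear with factor k = -1:
[[1, -1], [0, 1]]
Result: (4, 0) → (4, 0)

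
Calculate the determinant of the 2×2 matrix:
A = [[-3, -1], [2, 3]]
-7

For A = [[a, b], [c, d]], det(A) = a*d - b*c.
det(A) = (-3)*(3) - (-1)*(2) = -9 - -2 = -7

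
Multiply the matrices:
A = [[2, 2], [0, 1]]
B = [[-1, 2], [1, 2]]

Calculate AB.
[[0, 8], [1, 2]]

Each entry (i,j) of AB = sum over k of A[i][k]*B[k][j].
(AB)[0][0] = (2)*(-1) + (2)*(1) = 0
(AB)[0][1] = (2)*(2) + (2)*(2) = 8
(AB)[1][0] = (0)*(-1) + (1)*(1) = 1
(AB)[1][1] = (0)*(2) + (1)*(2) = 2
AB = [[0, 8], [1, 2]]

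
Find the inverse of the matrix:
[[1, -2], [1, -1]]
[[-1, 2], [-1, 1]]

For [[a,b],[c,d]], inverse = (1/det)·[[d,-b],[-c,a]]
det = 1·-1 - -2·1 = 1
Inverse = (1/1)·[[-1, 2], [-1, 1]]
        = [[-1, 2], [-1, 1]]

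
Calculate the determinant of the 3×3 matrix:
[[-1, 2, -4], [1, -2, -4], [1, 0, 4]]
-16

Expansion along first row:
det = -1·det([[-2,-4],[0,4]]) - 2·det([[1,-4],[1,4]]) + -4·det([[1,-2],[1,0]])
    = -1·(-2·4 - -4·0) - 2·(1·4 - -4·1) + -4·(1·0 - -2·1)
    = -1·-8 - 2·8 + -4·2
    = 8 + -16 + -8 = -16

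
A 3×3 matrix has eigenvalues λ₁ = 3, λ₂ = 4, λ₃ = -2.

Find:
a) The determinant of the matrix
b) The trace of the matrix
det = -24, trace = 5

Two standard eigenvalue identities:
- det(A) equals the product of the eigenvalues (counted with multiplicity).
- trace(A) equals the sum of the eigenvalues.
det(A) = (3)*(4)*(-2) = -24.
trace(A) = 3 + 4 - 2 = 5.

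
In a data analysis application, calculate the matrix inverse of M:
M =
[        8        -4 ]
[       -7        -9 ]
det(M) = -100
M⁻¹ =
[    9/100     -1/25 ]
[   -7/100     -2/25 ]

For a 2×2 matrix M = [[a, b], [c, d]] with det(M) ≠ 0, M⁻¹ = (1/det(M)) * [[d, -b], [-c, a]].
det(M) = (8)*(-9) - (-4)*(-7) = -72 - 28 = -100.
M⁻¹ = (1/-100) * [[-9, 4], [7, 8]].
Dividing each entry by -100 and reducing:
M⁻¹ =
[    9/100     -1/25 ]
[   -7/100     -2/25 ]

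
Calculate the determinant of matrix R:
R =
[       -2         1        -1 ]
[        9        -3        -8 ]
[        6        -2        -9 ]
det(R) = 11

Expand along row 0 (cofactor expansion): det(R) = a*(e*i - f*h) - b*(d*i - f*g) + c*(d*h - e*g), where the 3×3 is [[a, b, c], [d, e, f], [g, h, i]].
Minor M_00 = (-3)*(-9) - (-8)*(-2) = 27 - 16 = 11.
Minor M_01 = (9)*(-9) - (-8)*(6) = -81 + 48 = -33.
Minor M_02 = (9)*(-2) - (-3)*(6) = -18 + 18 = 0.
det(R) = (-2)*(11) - (1)*(-33) + (-1)*(0) = -22 + 33 + 0 = 11.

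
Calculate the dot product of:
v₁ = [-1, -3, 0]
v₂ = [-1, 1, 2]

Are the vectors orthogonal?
-2, No

The dot product is the sum of products of corresponding components.
v₁·v₂ = (-1)*(-1) + (-3)*(1) + (0)*(2) = 1 - 3 + 0 = -2.
Two vectors are orthogonal iff their dot product is 0; here the dot product is -2, so the vectors are not orthogonal.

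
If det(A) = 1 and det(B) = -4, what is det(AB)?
-4

Use the multiplicative property of determinants: det(AB) = det(A)*det(B).
det(AB) = (1)*(-4) = -4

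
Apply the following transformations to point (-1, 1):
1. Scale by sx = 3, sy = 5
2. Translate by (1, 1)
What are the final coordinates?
(-2, 6)

Step 1: Scale (-1, 1) by (sx, sy) = (3, 5) → (-3, 5)
Step 2: Translate by (1, 1) → (-2, 6)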